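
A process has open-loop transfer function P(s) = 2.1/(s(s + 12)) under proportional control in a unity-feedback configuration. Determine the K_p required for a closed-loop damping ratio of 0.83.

Closed-loop characteristic equation: s² + 12s + K_p·2.1 = 0.
So ω_n = √(2.1K_p) and 2ζω_n = 12, giving ζ = 12/(2√(2.1K_p)).
Setting ζ = 0.83: √(2.1K_p) = 12/(2·0.83) = 7.229, so K_p = 52.26/2.1 = 24.9.

K_p = 24.9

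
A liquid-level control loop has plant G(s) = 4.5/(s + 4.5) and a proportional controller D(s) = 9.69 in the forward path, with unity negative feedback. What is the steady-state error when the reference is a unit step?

The loop is type 0. Static position error constant K_pos = D(0)·G(0) = 9.69·1 = 9.69.
Steady-state error to a unit step: e_ss = 1/(1+K_pos) = 1/10.69 = 0.0935.

0.0935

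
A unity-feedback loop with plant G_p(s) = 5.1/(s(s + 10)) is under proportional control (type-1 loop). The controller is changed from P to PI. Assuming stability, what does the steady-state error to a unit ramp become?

The integrator raises the loop to type 2, so K_v → ∞ and e_ss to a ramp is zero.

0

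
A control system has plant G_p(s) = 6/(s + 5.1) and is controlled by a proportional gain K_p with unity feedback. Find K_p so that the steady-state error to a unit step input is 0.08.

The loop is type 0, so e_ss(step) = 1/(1 + K_pos) with K_pos = K_p·G_p(0).
G_p(0) = 1.176. Require 1/(1 + K_p·1.176) = 0.08, so 1 + 1.176·K_p = 12.5.
K_p = (12.5 − 1)/1.176 = 9.78.

K_p = 9.78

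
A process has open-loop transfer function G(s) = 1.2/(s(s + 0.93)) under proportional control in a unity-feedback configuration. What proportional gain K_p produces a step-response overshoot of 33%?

From %OS = 100·exp(−πζ/√(1−ζ²)) = 33%, ζ = −ln(0.33)/√(π²+ln²(0.33)) = 0.3328.
Characteristic equation s² + 0.93s + 1.2K_p = 0 gives ζ = 0.93/(2√(1.2K_p)).
Setting ζ = 0.3328: √(1.2K_p) = 0.93/(2·0.3328) = 1.397, so K_p = 1.952/1.2 = 1.63.

K_p = 1.63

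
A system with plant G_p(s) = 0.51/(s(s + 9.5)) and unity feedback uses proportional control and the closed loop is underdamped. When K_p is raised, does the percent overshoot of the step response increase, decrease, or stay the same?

increase

Characteristic equation s² + 9.5s + K_p·0.51 = 0: raising K_p raises ω_n while 2ζω_n = 9.5 is fixed, so ζ falls and overshoot grows.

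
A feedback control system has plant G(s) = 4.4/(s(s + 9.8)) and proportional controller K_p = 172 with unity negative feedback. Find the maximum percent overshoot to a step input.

56.6%

From 1 + K_pG(s) = 0: s² + 9.8s + 756.8 = 0 ⇒ ω_n = 27.51, ζ = 0.1781.
%OS = 100·exp(−πζ/√(1−ζ²)) = 100·exp(−π·0.1781/√0.9683) = 56.6%.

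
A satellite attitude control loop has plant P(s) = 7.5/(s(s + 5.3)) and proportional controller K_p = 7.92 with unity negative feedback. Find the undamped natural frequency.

ω_n = 7.71 rad/s

The closed-loop denominator is s(s+5.3) + 7.92·7.5 = s² + 5.3s + 59.4.
Matching s² + 2ζω_n s + ω_n²: ω_n = √59.4 = 7.707 rad/s and 2ζω_n = 5.3, so ζ = 5.3/(2·7.707) = 0.344.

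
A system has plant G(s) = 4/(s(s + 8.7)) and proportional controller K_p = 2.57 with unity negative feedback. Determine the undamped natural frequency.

The closed-loop denominator is s(s+8.7) + 2.57·4 = s² + 8.7s + 10.28.
Matching s² + 2ζω_n s + ω_n²: ω_n = √10.28 = 3.206 rad/s and 2ζω_n = 8.7, so ζ = 8.7/(2·3.206) = 1.36.

ω_n = 3.21 rad/s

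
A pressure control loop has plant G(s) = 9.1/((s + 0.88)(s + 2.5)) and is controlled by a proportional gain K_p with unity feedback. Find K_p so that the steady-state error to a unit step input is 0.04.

K_p = 5.8

The loop is type 0, so e_ss(step) = 1/(1 + K_pos) with K_pos = K_p·G(0).
G(0) = 4.136. Require 1/(1 + K_p·4.136) = 0.04, so 1 + 4.136·K_p = 25.
K_p = (25 − 1)/4.136 = 5.8.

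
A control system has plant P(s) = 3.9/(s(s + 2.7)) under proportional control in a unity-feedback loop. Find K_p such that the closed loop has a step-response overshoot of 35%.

From %OS = 100·exp(−πζ/√(1−ζ²)) = 35%, ζ = −ln(0.35)/√(π²+ln²(0.35)) = 0.3169.
Characteristic equation s² + 2.7s + 3.9K_p = 0 gives ζ = 2.7/(2√(3.9K_p)).
Setting ζ = 0.3169: √(3.9K_p) = 2.7/(2·0.3169) = 4.259, so K_p = 18.14/3.9 = 4.65.

K_p = 4.65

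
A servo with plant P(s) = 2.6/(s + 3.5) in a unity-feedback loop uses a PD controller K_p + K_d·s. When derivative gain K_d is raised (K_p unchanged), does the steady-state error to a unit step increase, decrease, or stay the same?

At s = 0 the derivative term contributes nothing: C(0) = K_p regardless of K_d, so K_pos = K_p·P(0) and e_ss are unchanged.

unchanged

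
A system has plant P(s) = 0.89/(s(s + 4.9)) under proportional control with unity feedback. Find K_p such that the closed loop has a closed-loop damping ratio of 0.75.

Closed-loop characteristic equation: s² + 4.9s + K_p·0.89 = 0.
So ω_n = √(0.89K_p) and 2ζω_n = 4.9, giving ζ = 4.9/(2√(0.89K_p)).
Setting ζ = 0.75: √(0.89K_p) = 4.9/(2·0.75) = 3.267, so K_p = 10.67/0.89 = 12.

K_p = 12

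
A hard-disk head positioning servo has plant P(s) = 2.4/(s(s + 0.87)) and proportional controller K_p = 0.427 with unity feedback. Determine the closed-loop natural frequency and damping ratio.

The closed-loop denominator is s(s+0.87) + 0.427·2.4 = s² + 0.87s + 1.025.
Matching s² + 2ζω_n s + ω_n²: ω_n = √1.025 = 1.012 rad/s and 2ζω_n = 0.87, so ζ = 0.87/(2·1.012) = 0.43.

ω_n = 1.01 rad/s, ζ = 0.43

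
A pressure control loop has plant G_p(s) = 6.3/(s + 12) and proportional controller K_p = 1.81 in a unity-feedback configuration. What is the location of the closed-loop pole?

s = -23.4

Closed-loop transfer function: T(s) = K_p·G_p(s)/(1 + K_p·G_p(s)) = 11.4/(s + 12 + 11.4) = 11.4/(s + 23.4).
The closed-loop pole is at s = −23.4.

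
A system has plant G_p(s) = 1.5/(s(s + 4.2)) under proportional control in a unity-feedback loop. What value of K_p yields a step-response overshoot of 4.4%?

From %OS = 100·exp(−πζ/√(1−ζ²)) = 4.4%, ζ = −ln(0.044)/√(π²+ln²(0.044)) = 0.7051.
Characteristic equation s² + 4.2s + 1.5K_p = 0 gives ζ = 4.2/(2√(1.5K_p)).
Setting ζ = 0.7051: √(1.5K_p) = 4.2/(2·0.7051) = 2.978, so K_p = 8.871/1.5 = 5.91.

K_p = 5.91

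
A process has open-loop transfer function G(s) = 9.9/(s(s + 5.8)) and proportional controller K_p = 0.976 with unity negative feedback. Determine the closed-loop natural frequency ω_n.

1 + K_p·G(s) = 0 gives s² + 5.8s + 9.662 = 0.
Matching s² + 2ζω_n s + ω_n²: ω_n = √9.662 = 3.108 rad/s and 2ζω_n = 5.8, so ζ = 5.8/(2·3.108) = 0.933.

ω_n = 3.11 rad/s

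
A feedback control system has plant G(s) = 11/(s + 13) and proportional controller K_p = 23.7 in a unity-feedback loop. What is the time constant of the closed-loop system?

Closed-loop transfer function: T(s) = K_p·G(s)/(1 + K_p·G(s)) = 260.7/(s + 13 + 260.7) = 260.7/(s + 273.7).
Time constant τ = 1/273.7 = 0.00365 s.

τ = 0.00365 s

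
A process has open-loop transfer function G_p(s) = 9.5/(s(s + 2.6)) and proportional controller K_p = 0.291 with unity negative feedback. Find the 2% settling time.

T_s ≈ 3.08 s

Closed-loop characteristic equation: s² + 2.6s + 2.764 = 0, so ω_n = 1.663 rad/s and ζ = 2.6/(2·1.663) = 0.7819.
2% settling time T_s ≈ 4/(ζω_n) = 4/1.3 = 3.08 s.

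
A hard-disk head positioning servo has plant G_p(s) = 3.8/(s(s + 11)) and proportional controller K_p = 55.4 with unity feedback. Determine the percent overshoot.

27.6%

From 1 + K_pG_p(s) = 0: s² + 11s + 210.5 = 0 ⇒ ω_n = 14.51, ζ = 0.3791.
%OS = 100·exp(−πζ/√(1−ζ²)) = 100·exp(−π·0.3791/√0.8563) = 27.6%.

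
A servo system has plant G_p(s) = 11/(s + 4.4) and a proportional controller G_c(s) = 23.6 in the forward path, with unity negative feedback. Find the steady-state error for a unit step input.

0.0167

The loop is type 0. Static position error constant K_pos = G_c(0)·G_p(0) = 23.6·2.5 = 59.
Steady-state error to a unit step: e_ss = 1/(1+K_pos) = 1/60 = 0.0167.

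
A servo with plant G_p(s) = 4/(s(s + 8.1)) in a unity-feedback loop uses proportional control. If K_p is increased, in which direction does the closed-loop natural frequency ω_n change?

ω_n = √(4·K_p), which grows with K_p.

increase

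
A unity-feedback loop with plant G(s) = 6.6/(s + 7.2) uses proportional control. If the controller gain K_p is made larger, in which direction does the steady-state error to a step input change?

decrease

e_ss = 1/(1 + K_p·G(0)); a larger K_p raises the denominator, so e_ss decreases.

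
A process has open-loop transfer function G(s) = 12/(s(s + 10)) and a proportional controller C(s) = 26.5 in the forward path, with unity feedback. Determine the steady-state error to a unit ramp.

0.0314

The loop has one pole at the origin (type 1). Velocity error constant K_v = lim_{s→0} s·C(s)G(s) = 26.5·12/10 = 31.8.
Steady-state error to a unit ramp: e_ss = 1/K_v = 0.0314.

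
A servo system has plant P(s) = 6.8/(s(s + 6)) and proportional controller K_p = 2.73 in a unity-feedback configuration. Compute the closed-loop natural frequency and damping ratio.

The closed-loop denominator is s(s+6) + 2.73·6.8 = s² + 6s + 18.56.
Matching s² + 2ζω_n s + ω_n²: ω_n = √18.56 = 4.309 rad/s and 2ζω_n = 6, so ζ = 6/(2·4.309) = 0.696.

ω_n = 4.31 rad/s, ζ = 0.696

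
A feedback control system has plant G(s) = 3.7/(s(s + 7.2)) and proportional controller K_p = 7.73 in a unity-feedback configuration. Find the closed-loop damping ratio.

With unity feedback the closed-loop characteristic equation is s² + 7.2s + 7.73·3.7 = s² + 7.2s + 28.6 = 0.
So ω_n² = 28.6 ⇒ ω_n = 5.348 rad/s, and ζ = 7.2/(2ω_n) = 0.673.

ζ = 0.673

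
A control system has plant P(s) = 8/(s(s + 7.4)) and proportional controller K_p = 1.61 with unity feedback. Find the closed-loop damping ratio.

With unity feedback the closed-loop characteristic equation is s² + 7.4s + 1.61·8 = s² + 7.4s + 12.88 = 0.
Matching s² + 2ζω_n s + ω_n²: ω_n = √12.88 = 3.589 rad/s and 2ζω_n = 7.4, so ζ = 7.4/(2·3.589) = 1.03.

ζ = 1.03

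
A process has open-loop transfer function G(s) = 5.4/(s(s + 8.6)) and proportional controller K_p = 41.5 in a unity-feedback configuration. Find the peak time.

T_p = 0.219 s

The closed-loop denominator s² + 8.6s + 224.1 gives ω_n = √224.1 = 14.97 and ζ = 8.6/(2ω_n) = 0.2872.
Damped frequency ω_d = ω_n√(1−ζ²) = 14.34 rad/s, so peak time T_p = π/ω_d = 0.219 s.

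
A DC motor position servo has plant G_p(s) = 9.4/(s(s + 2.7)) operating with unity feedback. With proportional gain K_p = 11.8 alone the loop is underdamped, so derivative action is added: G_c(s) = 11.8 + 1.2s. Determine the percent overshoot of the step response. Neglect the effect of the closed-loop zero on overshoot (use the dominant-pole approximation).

Forward path: (11.8 + 1.2s)·9.4/(s(s+2.7)). The closed-loop characteristic equation is s² + (2.7 + 9.4·1.2)s + 9.4·11.8 = 0.
That is s² + 13.98s + 110.9 = 0, so ω_n = 10.53 rad/s and ζ = 13.98/(2·10.53) = 0.6637.
%OS = 100·exp(−πζ/√(1−ζ²)) = 6.16%.

6.16%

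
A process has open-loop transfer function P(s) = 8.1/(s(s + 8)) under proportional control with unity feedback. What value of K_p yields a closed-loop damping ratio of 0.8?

K_p = 3.09

Closed-loop characteristic equation: s² + 8s + K_p·8.1 = 0.
So ω_n = √(8.1K_p) and 2ζω_n = 8, giving ζ = 8/(2√(8.1K_p)).
Setting ζ = 0.8: √(8.1K_p) = 8/(2·0.8) = 5, so K_p = 25/8.1 = 3.09.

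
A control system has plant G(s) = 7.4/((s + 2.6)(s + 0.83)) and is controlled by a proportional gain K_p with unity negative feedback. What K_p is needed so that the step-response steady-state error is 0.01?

K_p = 28.9

Steady-state error for a unit step on this type-0 loop is 1/(1 + K_p·G(0)).
G(0) = 3.429. Require 1/(1 + K_p·3.429) = 0.01, so 1 + 3.429·K_p = 100.
K_p = (100 − 1)/3.429 = 28.9.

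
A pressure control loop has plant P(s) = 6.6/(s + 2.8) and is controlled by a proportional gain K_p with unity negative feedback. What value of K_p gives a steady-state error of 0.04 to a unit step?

K_p = 10.2

For a type-0 loop with proportional control, e_ss = 1/(1 + K_p·P(0)).
P(0) = 2.357. Require 1/(1 + K_p·2.357) = 0.04, so 1 + 2.357·K_p = 25.
K_p = (25 − 1)/2.357 = 10.2.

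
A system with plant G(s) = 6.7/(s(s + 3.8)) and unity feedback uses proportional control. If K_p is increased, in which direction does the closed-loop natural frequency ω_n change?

ω_n = √(6.7·K_p), which grows with K_p.

increase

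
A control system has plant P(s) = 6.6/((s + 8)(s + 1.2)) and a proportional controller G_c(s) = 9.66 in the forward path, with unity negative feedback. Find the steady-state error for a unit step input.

0.131

The loop is type 0. Static position error constant K_pos = G_c(0)·P(0) = 9.66·0.6875 = 6.641.
Steady-state error to a unit step: e_ss = 1/(1+K_pos) = 1/7.641 = 0.131.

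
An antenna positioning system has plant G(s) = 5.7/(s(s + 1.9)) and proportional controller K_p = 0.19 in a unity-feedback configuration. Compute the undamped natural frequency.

ω_n = 1.04 rad/s

The closed-loop denominator is s(s+1.9) + 0.19·5.7 = s² + 1.9s + 1.083.
So ω_n² = 1.083 ⇒ ω_n = 1.041 rad/s, and ζ = 1.9/(2ω_n) = 0.913.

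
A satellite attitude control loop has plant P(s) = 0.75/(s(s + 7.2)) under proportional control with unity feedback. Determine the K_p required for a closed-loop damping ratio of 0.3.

K_p = 192

Closed-loop characteristic equation: s² + 7.2s + K_p·0.75 = 0.
So ω_n = √(0.75K_p) and 2ζω_n = 7.2, giving ζ = 7.2/(2√(0.75K_p)).
Setting ζ = 0.3: √(0.75K_p) = 7.2/(2·0.3) = 12, so K_p = 144/0.75 = 192.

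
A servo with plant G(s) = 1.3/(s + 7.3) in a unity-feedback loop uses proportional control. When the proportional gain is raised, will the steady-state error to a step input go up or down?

decrease

The position error constant K_pos = K_p·G(0) grows with K_p, and e_ss = 1/(1+K_pos) falls.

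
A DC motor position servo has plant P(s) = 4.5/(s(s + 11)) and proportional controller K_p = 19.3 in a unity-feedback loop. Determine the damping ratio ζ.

1 + K_p·P(s) = 0 gives s² + 11s + 86.85 = 0.
So ω_n² = 86.85 ⇒ ω_n = 9.319 rad/s, and ζ = 11/(2ω_n) = 0.59.

ζ = 0.59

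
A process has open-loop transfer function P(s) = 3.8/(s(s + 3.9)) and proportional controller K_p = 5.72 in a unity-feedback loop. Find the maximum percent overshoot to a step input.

23.5%

The closed-loop denominator s² + 3.9s + 21.74 gives ω_n = √21.74 = 4.662 and ζ = 3.9/(2ω_n) = 0.4183.
%OS = 100·exp(−πζ/√(1−ζ²)) = 100·exp(−π·0.4183/√0.8251) = 23.5%.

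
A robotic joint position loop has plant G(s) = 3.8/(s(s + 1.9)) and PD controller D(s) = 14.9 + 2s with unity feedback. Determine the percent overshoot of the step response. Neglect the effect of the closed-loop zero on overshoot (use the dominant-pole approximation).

Forward path: (14.9 + 2s)·3.8/(s(s+1.9)). The closed-loop characteristic equation is s² + (1.9 + 3.8·2)s + 3.8·14.9 = 0.
That is s² + 9.5s + 56.62 = 0, so ω_n = 7.525 rad/s and ζ = 9.5/(2·7.525) = 0.6313.
%OS = 100·exp(−πζ/√(1−ζ²)) = 7.75%.

7.75%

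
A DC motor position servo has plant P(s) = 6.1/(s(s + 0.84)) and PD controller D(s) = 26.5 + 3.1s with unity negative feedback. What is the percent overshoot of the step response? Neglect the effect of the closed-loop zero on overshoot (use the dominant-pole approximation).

2.08%

Forward path: (26.5 + 3.1s)·6.1/(s(s+0.84)). The closed-loop characteristic equation is s² + (0.84 + 6.1·3.1)s + 6.1·26.5 = 0.
That is s² + 19.75s + 161.6 = 0, so ω_n = 12.71 rad/s and ζ = 19.75/(2·12.71) = 0.7767.
%OS = 100·exp(−πζ/√(1−ζ²)) = 2.08%.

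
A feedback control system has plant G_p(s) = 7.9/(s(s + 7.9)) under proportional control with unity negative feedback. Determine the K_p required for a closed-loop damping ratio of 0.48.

K_p = 8.57

Closed-loop characteristic equation: s² + 7.9s + K_p·7.9 = 0.
So ω_n = √(7.9K_p) and 2ζω_n = 7.9, giving ζ = 7.9/(2√(7.9K_p)).
Setting ζ = 0.48: √(7.9K_p) = 7.9/(2·0.48) = 8.229, so K_p = 67.72/7.9 = 8.57.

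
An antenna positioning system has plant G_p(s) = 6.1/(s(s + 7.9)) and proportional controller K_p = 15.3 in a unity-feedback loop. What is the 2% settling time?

Closed-loop characteristic equation: s² + 7.9s + 93.33 = 0, so ω_n = 9.661 rad/s and ζ = 7.9/(2·9.661) = 0.4089.
2% settling time T_s ≈ 4/(ζω_n) = 4/3.95 = 1.01 s.

T_s ≈ 1.01 s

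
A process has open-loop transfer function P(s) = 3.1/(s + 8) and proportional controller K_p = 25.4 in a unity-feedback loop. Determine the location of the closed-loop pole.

Closed-loop transfer function: T(s) = K_p·P(s)/(1 + K_p·P(s)) = 78.74/(s + 8 + 78.74) = 78.74/(s + 86.74).
The closed-loop pole is at s = −86.74.

s = -86.74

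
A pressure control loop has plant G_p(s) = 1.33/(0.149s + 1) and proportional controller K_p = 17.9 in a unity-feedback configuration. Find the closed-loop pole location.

s = -166.5

Closed loop: T(s) = K_p·G_p/(1+K_p·G_p) = 23.81/(0.149s + 1 + 23.81), with pole at s = −(1 + 23.81)/0.149 = −166.5.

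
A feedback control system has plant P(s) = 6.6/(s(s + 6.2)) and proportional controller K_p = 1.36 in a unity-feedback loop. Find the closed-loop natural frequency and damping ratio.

1 + K_p·P(s) = 0 gives s² + 6.2s + 8.976 = 0.
So ω_n² = 8.976 ⇒ ω_n = 2.996 rad/s, and ζ = 6.2/(2ω_n) = 1.03.

ω_n = 3 rad/s, ζ = 1.03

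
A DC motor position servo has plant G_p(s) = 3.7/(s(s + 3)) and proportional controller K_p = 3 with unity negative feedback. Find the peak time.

T_p = 1.06 s

The closed-loop denominator s² + 3s + 11.1 gives ω_n = √11.1 = 3.332 and ζ = 3/(2ω_n) = 0.4502.
Damped frequency ω_d = ω_n√(1−ζ²) = 2.975 rad/s, so peak time T_p = π/ω_d = 1.06 s.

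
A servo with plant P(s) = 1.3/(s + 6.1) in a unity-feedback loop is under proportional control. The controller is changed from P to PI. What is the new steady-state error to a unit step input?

0

The integrator makes K_pos = lim_{s→0} C(s)G(s) infinite, so e_ss = 1/(1+K_pos) = 0.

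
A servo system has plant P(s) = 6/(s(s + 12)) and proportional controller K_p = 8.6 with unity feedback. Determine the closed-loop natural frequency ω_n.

ω_n = 7.18 rad/s

The closed-loop denominator is s(s+12) + 8.6·6 = s² + 12s + 51.6.
So ω_n² = 51.6 ⇒ ω_n = 7.183 rad/s, and ζ = 12/(2ω_n) = 0.835.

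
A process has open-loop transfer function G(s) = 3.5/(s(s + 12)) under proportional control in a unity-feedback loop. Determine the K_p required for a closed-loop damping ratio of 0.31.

Closed-loop characteristic equation: s² + 12s + K_p·3.5 = 0.
So ω_n = √(3.5K_p) and 2ζω_n = 12, giving ζ = 12/(2√(3.5K_p)).
Setting ζ = 0.31: √(3.5K_p) = 12/(2·0.31) = 19.35, so K_p = 374.6/3.5 = 107.

K_p = 107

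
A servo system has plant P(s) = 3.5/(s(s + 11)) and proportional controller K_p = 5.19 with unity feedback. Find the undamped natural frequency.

ω_n = 4.26 rad/s

With unity feedback the closed-loop characteristic equation is s² + 11s + 5.19·3.5 = s² + 11s + 18.17 = 0.
Matching s² + 2ζω_n s + ω_n²: ω_n = √18.17 = 4.262 rad/s and 2ζω_n = 11, so ζ = 11/(2·4.262) = 1.29.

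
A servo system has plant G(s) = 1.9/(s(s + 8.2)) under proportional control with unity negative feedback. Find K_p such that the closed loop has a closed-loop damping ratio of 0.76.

Closed-loop characteristic equation: s² + 8.2s + K_p·1.9 = 0.
So ω_n = √(1.9K_p) and 2ζω_n = 8.2, giving ζ = 8.2/(2√(1.9K_p)).
Setting ζ = 0.76: √(1.9K_p) = 8.2/(2·0.76) = 5.395, so K_p = 29.1/1.9 = 15.3.

K_p = 15.3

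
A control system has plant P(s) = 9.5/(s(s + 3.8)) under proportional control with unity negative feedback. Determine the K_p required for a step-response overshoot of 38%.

K_p = 4.39

From %OS = 100·exp(−πζ/√(1−ζ²)) = 38%, ζ = −ln(0.38)/√(π²+ln²(0.38)) = 0.2943.
Characteristic equation s² + 3.8s + 9.5K_p = 0 gives ζ = 3.8/(2√(9.5K_p)).
Setting ζ = 0.2943: √(9.5K_p) = 3.8/(2·0.2943) = 6.455, so K_p = 41.67/9.5 = 4.39.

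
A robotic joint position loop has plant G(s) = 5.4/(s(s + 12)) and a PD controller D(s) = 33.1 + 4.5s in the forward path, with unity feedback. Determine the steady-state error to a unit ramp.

The loop has one pole at the origin (type 1). Velocity error constant K_v = lim_{s→0} s·D(s)G(s) = 33.1·5.4/12 = 14.9.
Steady-state error to a unit ramp: e_ss = 1/K_v = 0.0671.

0.0671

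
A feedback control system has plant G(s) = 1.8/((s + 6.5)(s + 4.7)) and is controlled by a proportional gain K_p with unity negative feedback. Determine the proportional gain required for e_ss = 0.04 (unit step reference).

The loop is type 0, so e_ss(step) = 1/(1 + K_pos) with K_pos = K_p·G(0).
G(0) = 0.05892. Require 1/(1 + K_p·0.05892) = 0.04, so 1 + 0.05892·K_p = 25.
K_p = (25 − 1)/0.05892 = 407.

K_p = 407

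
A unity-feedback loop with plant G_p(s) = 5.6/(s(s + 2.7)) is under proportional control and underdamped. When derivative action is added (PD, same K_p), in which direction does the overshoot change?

The derivative term adds K·K_d to the s-coefficient of the characteristic equation, raising 2ζω_n while ω_n is unchanged; ζ increases, so overshoot decreases.

decrease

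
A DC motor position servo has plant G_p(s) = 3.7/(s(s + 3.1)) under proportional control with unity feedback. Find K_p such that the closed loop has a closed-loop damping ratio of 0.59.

Closed-loop characteristic equation: s² + 3.1s + K_p·3.7 = 0.
So ω_n = √(3.7K_p) and 2ζω_n = 3.1, giving ζ = 3.1/(2√(3.7K_p)).
Setting ζ = 0.59: √(3.7K_p) = 3.1/(2·0.59) = 2.627, so K_p = 6.902/3.7 = 1.87.

K_p = 1.87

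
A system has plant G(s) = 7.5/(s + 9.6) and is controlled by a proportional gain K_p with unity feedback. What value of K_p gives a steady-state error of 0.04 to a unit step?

K_p = 30.7

For a type-0 loop with proportional control, e_ss = 1/(1 + K_p·G(0)).
G(0) = 0.7812. Require 1/(1 + K_p·0.7812) = 0.04, so 1 + 0.7812·K_p = 25.
K_p = (25 − 1)/0.7812 = 30.7.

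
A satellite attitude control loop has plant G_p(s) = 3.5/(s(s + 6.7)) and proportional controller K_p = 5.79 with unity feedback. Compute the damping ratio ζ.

ζ = 0.744

The closed-loop denominator is s(s+6.7) + 5.79·3.5 = s² + 6.7s + 20.27.
Matching s² + 2ζω_n s + ω_n²: ω_n = √20.27 = 4.502 rad/s and 2ζω_n = 6.7, so ζ = 6.7/(2·4.502) = 0.744.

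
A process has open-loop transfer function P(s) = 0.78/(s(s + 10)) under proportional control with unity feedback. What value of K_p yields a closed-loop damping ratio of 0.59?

Closed-loop characteristic equation: s² + 10s + K_p·0.78 = 0.
So ω_n = √(0.78K_p) and 2ζω_n = 10, giving ζ = 10/(2√(0.78K_p)).
Setting ζ = 0.59: √(0.78K_p) = 10/(2·0.59) = 8.475, so K_p = 71.82/0.78 = 92.1.

K_p = 92.1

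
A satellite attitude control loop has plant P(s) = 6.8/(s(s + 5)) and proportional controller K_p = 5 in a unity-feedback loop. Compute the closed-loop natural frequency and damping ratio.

ω_n = 5.83 rad/s, ζ = 0.429

The closed-loop denominator is s(s+5) + 5·6.8 = s² + 5s + 34.
Matching s² + 2ζω_n s + ω_n²: ω_n = √34 = 5.831 rad/s and 2ζω_n = 5, so ζ = 5/(2·5.831) = 0.429.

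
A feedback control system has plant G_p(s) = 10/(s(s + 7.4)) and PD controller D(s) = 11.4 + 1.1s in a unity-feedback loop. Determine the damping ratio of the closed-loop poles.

ζ = 0.862

Forward path: (11.4 + 1.1s)·10/(s(s+7.4)). The closed-loop characteristic equation is s² + (7.4 + 10·1.1)s + 10·11.4 = 0.
That is s² + 18.4s + 114 = 0, so ω_n = 10.68 rad/s and ζ = 18.4/(2·10.68) = 0.8617.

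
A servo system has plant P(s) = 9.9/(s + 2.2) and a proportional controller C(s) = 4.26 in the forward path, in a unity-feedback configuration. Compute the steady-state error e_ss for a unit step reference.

The loop is type 0. Static position error constant K_pos = C(0)·P(0) = 4.26·4.5 = 19.17.
Steady-state error to a unit step: e_ss = 1/(1+K_pos) = 1/20.17 = 0.0496.

0.0496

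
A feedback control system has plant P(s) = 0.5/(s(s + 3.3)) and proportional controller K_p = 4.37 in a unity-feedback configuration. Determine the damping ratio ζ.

1 + K_p·P(s) = 0 gives s² + 3.3s + 2.185 = 0.
So ω_n² = 2.185 ⇒ ω_n = 1.478 rad/s, and ζ = 3.3/(2ω_n) = 1.12.

ζ = 1.12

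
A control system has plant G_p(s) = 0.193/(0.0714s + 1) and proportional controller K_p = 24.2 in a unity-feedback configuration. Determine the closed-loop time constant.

τ = 0.0126 s

Closed loop: T(s) = K_p·G_p/(1+K_p·G_p) = 4.671/(0.0714s + 1 + 4.671), with pole at s = −(1 + 4.671)/0.0714 = −79.42.
Closed-loop time constant τ = 1/79.42 = 0.0126 s.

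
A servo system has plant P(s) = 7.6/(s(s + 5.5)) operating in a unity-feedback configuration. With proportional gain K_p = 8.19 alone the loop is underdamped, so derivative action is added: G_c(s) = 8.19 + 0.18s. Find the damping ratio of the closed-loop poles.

ζ = 0.435

Forward path: (8.19 + 0.18s)·7.6/(s(s+5.5)). The closed-loop characteristic equation is s² + (5.5 + 7.6·0.18)s + 7.6·8.19 = 0.
That is s² + 6.868s + 62.24 = 0, so ω_n = 7.889 rad/s and ζ = 6.868/(2·7.889) = 0.4353.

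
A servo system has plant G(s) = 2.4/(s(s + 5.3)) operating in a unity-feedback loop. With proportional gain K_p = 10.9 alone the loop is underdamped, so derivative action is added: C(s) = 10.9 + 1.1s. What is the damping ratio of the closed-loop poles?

ζ = 0.776

Forward path: (10.9 + 1.1s)·2.4/(s(s+5.3)). The closed-loop characteristic equation is s² + (5.3 + 2.4·1.1)s + 2.4·10.9 = 0.
That is s² + 7.94s + 26.16 = 0, so ω_n = 5.115 rad/s and ζ = 7.94/(2·5.115) = 0.7762.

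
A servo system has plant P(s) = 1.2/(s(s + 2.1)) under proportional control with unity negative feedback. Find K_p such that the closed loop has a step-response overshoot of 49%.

K_p = 18.7

From %OS = 100·exp(−πζ/√(1−ζ²)) = 49%, ζ = −ln(0.49)/√(π²+ln²(0.49)) = 0.2214.
Characteristic equation s² + 2.1s + 1.2K_p = 0 gives ζ = 2.1/(2√(1.2K_p)).
Setting ζ = 0.2214: √(1.2K_p) = 2.1/(2·0.2214) = 4.742, so K_p = 22.49/1.2 = 18.7.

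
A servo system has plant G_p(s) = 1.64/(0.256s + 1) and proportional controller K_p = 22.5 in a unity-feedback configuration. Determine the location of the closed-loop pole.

s = -148

Closed loop: T(s) = K_p·G_p/(1+K_p·G_p) = 36.9/(0.256s + 1 + 36.9), with pole at s = −(1 + 36.9)/0.256 = −148.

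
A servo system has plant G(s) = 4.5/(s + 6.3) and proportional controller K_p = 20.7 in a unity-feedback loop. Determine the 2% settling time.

T_s ≈ 0.0402 s

Closed-loop transfer function: T(s) = K_p·G(s)/(1 + K_p·G(s)) = 93.15/(s + 6.3 + 93.15) = 93.15/(s + 99.45).
Time constant τ = 1/99.45 = 0.01006 s, so the 2% settling time is about 4τ = 0.0402 s.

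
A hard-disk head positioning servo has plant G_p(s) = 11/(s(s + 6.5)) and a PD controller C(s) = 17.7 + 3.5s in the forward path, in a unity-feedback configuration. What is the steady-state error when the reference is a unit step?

The open loop C(s)G_p(s) has a pole at the origin (type 1), so the static position error constant is infinite and e_ss = 1/(1+∞) = 0.

0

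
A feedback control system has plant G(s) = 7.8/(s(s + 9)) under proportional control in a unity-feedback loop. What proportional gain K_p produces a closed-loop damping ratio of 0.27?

Closed-loop characteristic equation: s² + 9s + K_p·7.8 = 0.
So ω_n = √(7.8K_p) and 2ζω_n = 9, giving ζ = 9/(2√(7.8K_p)).
Setting ζ = 0.27: √(7.8K_p) = 9/(2·0.27) = 16.67, so K_p = 277.8/7.8 = 35.6.

K_p = 35.6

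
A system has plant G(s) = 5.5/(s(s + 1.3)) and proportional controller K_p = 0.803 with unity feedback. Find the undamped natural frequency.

With unity feedback the closed-loop characteristic equation is s² + 1.3s + 0.803·5.5 = s² + 1.3s + 4.417 = 0.
Matching s² + 2ζω_n s + ω_n²: ω_n = √4.417 = 2.102 rad/s and 2ζω_n = 1.3, so ζ = 1.3/(2·2.102) = 0.309.

ω_n = 2.1 rad/s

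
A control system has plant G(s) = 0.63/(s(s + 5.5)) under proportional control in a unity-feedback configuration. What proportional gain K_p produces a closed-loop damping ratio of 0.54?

K_p = 41.2

Closed-loop characteristic equation: s² + 5.5s + K_p·0.63 = 0.
So ω_n = √(0.63K_p) and 2ζω_n = 5.5, giving ζ = 5.5/(2√(0.63K_p)).
Setting ζ = 0.54: √(0.63K_p) = 5.5/(2·0.54) = 5.093, so K_p = 25.93/0.63 = 41.2.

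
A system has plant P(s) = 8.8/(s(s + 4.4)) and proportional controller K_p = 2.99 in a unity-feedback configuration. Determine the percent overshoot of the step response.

From 1 + K_pP(s) = 0: s² + 4.4s + 26.31 = 0 ⇒ ω_n = 5.13, ζ = 0.4289.
%OS = 100·exp(−πζ/√(1−ζ²)) = 100·exp(−π·0.4289/√0.8161) = 22.5%.

22.5%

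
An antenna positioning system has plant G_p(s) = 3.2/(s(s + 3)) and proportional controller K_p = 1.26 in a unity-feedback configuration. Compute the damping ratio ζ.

ζ = 0.747

The closed-loop denominator is s(s+3) + 1.26·3.2 = s² + 3s + 4.032.
So ω_n² = 4.032 ⇒ ω_n = 2.008 rad/s, and ζ = 3/(2ω_n) = 0.747.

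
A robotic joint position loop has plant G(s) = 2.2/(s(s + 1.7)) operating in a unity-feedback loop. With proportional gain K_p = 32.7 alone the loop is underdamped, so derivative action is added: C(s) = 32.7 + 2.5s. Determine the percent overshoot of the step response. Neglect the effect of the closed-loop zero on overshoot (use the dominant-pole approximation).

22.9%

Forward path: (32.7 + 2.5s)·2.2/(s(s+1.7)). The closed-loop characteristic equation is s² + (1.7 + 2.2·2.5)s + 2.2·32.7 = 0.
That is s² + 7.2s + 71.94 = 0, so ω_n = 8.482 rad/s and ζ = 7.2/(2·8.482) = 0.4244.
%OS = 100·exp(−πζ/√(1−ζ²)) = 22.9%.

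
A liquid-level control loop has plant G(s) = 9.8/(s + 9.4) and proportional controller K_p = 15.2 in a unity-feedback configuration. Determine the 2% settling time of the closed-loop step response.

T_s ≈ 0.0253 s

Closed-loop transfer function: T(s) = K_p·G(s)/(1 + K_p·G(s)) = 149/(s + 9.4 + 149) = 149/(s + 158.4).
Time constant τ = 1/158.4 = 0.006315 s, so the 2% settling time is about 4τ = 0.0253 s.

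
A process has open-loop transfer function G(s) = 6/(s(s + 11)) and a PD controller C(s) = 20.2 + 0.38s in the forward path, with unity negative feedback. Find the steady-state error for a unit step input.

0

The open loop C(s)G(s) has a pole at the origin (type 1), so the static position error constant is infinite and e_ss = 1/(1+∞) = 0.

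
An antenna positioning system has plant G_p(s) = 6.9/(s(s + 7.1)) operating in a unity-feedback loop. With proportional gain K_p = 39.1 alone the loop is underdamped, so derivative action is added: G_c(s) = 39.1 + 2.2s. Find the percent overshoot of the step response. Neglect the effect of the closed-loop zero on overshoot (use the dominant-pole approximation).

Forward path: (39.1 + 2.2s)·6.9/(s(s+7.1)). The closed-loop characteristic equation is s² + (7.1 + 6.9·2.2)s + 6.9·39.1 = 0.
That is s² + 22.28s + 269.8 = 0, so ω_n = 16.43 rad/s and ζ = 22.28/(2·16.43) = 0.6782.
%OS = 100·exp(−πζ/√(1−ζ²)) = 5.51%.

5.51%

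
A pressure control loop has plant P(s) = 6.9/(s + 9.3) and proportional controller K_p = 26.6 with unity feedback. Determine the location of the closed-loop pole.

Closed-loop transfer function: T(s) = K_p·P(s)/(1 + K_p·P(s)) = 183.5/(s + 9.3 + 183.5) = 183.5/(s + 192.8).
The closed-loop pole is at s = −192.8.

s = -192.8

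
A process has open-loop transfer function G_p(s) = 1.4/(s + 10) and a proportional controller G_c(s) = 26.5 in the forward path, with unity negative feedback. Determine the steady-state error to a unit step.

0.212

The loop is type 0. Static position error constant K_pos = G_c(0)·G_p(0) = 26.5·0.14 = 3.71.
Steady-state error to a unit step: e_ss = 1/(1+K_pos) = 1/4.71 = 0.212.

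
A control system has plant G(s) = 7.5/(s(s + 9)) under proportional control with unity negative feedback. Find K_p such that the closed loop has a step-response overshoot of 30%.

K_p = 21.1

From %OS = 100·exp(−πζ/√(1−ζ²)) = 30%, ζ = −ln(0.3)/√(π²+ln²(0.3)) = 0.3579.
Characteristic equation s² + 9s + 7.5K_p = 0 gives ζ = 9/(2√(7.5K_p)).
Setting ζ = 0.3579: √(7.5K_p) = 9/(2·0.3579) = 12.57, so K_p = 158.1/7.5 = 21.1.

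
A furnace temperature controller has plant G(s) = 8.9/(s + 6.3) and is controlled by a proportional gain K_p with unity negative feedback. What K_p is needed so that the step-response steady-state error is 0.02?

For a type-0 loop with proportional control, e_ss = 1/(1 + K_p·G(0)).
G(0) = 1.413. Require 1/(1 + K_p·1.413) = 0.02, so 1 + 1.413·K_p = 50.
K_p = (50 − 1)/1.413 = 34.7.

K_p = 34.7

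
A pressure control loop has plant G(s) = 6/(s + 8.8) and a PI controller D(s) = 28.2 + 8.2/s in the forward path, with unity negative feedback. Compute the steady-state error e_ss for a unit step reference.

0

The open loop D(s)G(s) has a pole at the origin (type 1), so the static position error constant is infinite and e_ss = 1/(1+∞) = 0.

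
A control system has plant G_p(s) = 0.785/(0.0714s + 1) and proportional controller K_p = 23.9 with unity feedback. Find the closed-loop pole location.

s = -276.8

Closed loop: T(s) = K_p·G_p/(1+K_p·G_p) = 18.76/(0.0714s + 1 + 18.76), with pole at s = −(1 + 18.76)/0.0714 = −276.8.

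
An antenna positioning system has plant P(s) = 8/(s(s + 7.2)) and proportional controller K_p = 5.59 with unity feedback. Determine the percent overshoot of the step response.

The closed-loop denominator s² + 7.2s + 44.72 gives ω_n = √44.72 = 6.687 and ζ = 7.2/(2ω_n) = 0.5383.
%OS = 100·exp(−πζ/√(1−ζ²)) = 100·exp(−π·0.5383/√0.7102) = 13.4%.

13.4%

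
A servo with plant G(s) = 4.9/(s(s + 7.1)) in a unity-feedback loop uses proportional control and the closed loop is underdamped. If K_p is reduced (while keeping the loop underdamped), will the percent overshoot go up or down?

ζ = 7.1/(2√(4.9K_p)) rises as K_p falls; higher damping means less overshoot.

decrease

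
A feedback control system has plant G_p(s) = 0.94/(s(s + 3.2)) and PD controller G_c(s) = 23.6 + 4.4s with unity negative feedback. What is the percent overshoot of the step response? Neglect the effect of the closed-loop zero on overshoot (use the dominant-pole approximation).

2.02%

Forward path: (23.6 + 4.4s)·0.94/(s(s+3.2)). The closed-loop characteristic equation is s² + (3.2 + 0.94·4.4)s + 0.94·23.6 = 0.
That is s² + 7.336s + 22.18 = 0, so ω_n = 4.71 rad/s and ζ = 7.336/(2·4.71) = 0.7788.
%OS = 100·exp(−πζ/√(1−ζ²)) = 2.02%.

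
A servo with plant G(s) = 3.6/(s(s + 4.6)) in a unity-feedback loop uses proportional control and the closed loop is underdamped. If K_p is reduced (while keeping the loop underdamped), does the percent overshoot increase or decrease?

ζ = 4.6/(2√(3.6K_p)) rises as K_p falls; higher damping means less overshoot.

decrease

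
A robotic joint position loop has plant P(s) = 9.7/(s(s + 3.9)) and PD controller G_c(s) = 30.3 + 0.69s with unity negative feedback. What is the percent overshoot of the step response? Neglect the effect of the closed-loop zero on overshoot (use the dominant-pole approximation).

36%

Forward path: (30.3 + 0.69s)·9.7/(s(s+3.9)). The closed-loop characteristic equation is s² + (3.9 + 9.7·0.69)s + 9.7·30.3 = 0.
That is s² + 10.59s + 293.9 = 0, so ω_n = 17.14 rad/s and ζ = 10.59/(2·17.14) = 0.3089.
%OS = 100·exp(−πζ/√(1−ζ²)) = 36%.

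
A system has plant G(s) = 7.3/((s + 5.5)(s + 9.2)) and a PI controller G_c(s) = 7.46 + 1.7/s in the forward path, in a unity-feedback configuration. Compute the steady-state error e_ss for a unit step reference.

The open loop G_c(s)G(s) has a pole at the origin (type 1), so the static position error constant is infinite and e_ss = 1/(1+∞) = 0.

0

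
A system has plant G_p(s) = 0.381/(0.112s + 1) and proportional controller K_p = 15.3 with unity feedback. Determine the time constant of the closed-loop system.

Closed loop: T(s) = K_p·G_p/(1+K_p·G_p) = 5.829/(0.112s + 1 + 5.829), with pole at s = −(1 + 5.829)/0.112 = −60.98.
Closed-loop time constant τ = 1/60.98 = 0.0164 s.

τ = 0.0164 s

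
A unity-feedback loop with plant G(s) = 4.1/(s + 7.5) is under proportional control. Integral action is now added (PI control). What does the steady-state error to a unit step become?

Adding integral action puts a pole at s = 0 in the forward path, raising the system type to 1; a type-1 loop has zero steady-state error to a step.

0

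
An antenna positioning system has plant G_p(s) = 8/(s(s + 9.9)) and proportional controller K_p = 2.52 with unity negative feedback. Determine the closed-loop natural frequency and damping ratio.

The closed-loop denominator is s(s+9.9) + 2.52·8 = s² + 9.9s + 20.16.
Matching s² + 2ζω_n s + ω_n²: ω_n = √20.16 = 4.49 rad/s and 2ζω_n = 9.9, so ζ = 9.9/(2·4.49) = 1.1.

ω_n = 4.49 rad/s, ζ = 1.1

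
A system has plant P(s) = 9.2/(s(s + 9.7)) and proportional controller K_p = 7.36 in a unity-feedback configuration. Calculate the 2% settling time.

T_s ≈ 0.825 s

From 1 + K_pP(s) = 0: s² + 9.7s + 67.71 = 0 ⇒ ω_n = 8.229, ζ = 0.5894.
2% settling time T_s ≈ 4/(ζω_n) = 4/4.85 = 0.825 s.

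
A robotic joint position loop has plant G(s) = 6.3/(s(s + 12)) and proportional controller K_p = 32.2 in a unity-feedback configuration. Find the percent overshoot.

23.2%

Closed-loop characteristic equation: s² + 12s + 202.9 = 0, so ω_n = 14.24 rad/s and ζ = 12/(2·14.24) = 0.4213.
%OS = 100·exp(−πζ/√(1−ζ²)) = 100·exp(−π·0.4213/√0.8225) = 23.2%.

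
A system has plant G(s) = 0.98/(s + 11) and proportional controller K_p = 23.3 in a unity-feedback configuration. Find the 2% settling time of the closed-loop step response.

T_s ≈ 0.118 s

Closed-loop transfer function: T(s) = K_p·G(s)/(1 + K_p·G(s)) = 22.83/(s + 11 + 22.83) = 22.83/(s + 33.83).
Time constant τ = 1/33.83 = 0.02956 s, so the 2% settling time is about 4τ = 0.118 s.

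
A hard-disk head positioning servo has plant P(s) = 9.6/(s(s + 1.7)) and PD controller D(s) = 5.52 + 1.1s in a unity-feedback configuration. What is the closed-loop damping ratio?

Forward path: (5.52 + 1.1s)·9.6/(s(s+1.7)). The closed-loop characteristic equation is s² + (1.7 + 9.6·1.1)s + 9.6·5.52 = 0.
That is s² + 12.26s + 52.99 = 0, so ω_n = 7.28 rad/s and ζ = 12.26/(2·7.28) = 0.8421.

ζ = 0.842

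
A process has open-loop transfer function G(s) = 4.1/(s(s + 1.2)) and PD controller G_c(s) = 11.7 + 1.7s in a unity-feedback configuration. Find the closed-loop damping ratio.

ζ = 0.59

Forward path: (11.7 + 1.7s)·4.1/(s(s+1.2)). The closed-loop characteristic equation is s² + (1.2 + 4.1·1.7)s + 4.1·11.7 = 0.
That is s² + 8.17s + 47.97 = 0, so ω_n = 6.926 rad/s and ζ = 8.17/(2·6.926) = 0.5898.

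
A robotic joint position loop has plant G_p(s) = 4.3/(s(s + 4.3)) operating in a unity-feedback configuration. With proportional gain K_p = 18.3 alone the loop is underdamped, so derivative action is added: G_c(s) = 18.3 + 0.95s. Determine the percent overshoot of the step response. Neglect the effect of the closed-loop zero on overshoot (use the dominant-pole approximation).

18.5%

Forward path: (18.3 + 0.95s)·4.3/(s(s+4.3)). The closed-loop characteristic equation is s² + (4.3 + 4.3·0.95)s + 4.3·18.3 = 0.
That is s² + 8.385s + 78.69 = 0, so ω_n = 8.871 rad/s and ζ = 8.385/(2·8.871) = 0.4726.
%OS = 100·exp(−πζ/√(1−ζ²)) = 18.5%.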